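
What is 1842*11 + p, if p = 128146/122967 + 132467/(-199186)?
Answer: 38176352225647/1884100374 ≈ 20262.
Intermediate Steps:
p = 710447659/1884100374 (p = 128146*(1/122967) + 132467*(-1/199186) = 128146/122967 - 132467/199186 = 710447659/1884100374 ≈ 0.37708)
1842*11 + p = 1842*11 + 710447659/1884100374 = 20262 + 710447659/1884100374 = 38176352225647/1884100374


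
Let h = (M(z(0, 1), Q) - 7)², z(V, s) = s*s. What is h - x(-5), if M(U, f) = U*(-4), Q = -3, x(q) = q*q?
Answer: 96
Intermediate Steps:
x(q) = q²
z(V, s) = s²
M(U, f) = -4*U
h = 121 (h = (-4*1² - 7)² = (-4*1 - 7)² = (-4 - 7)² = (-11)² = 121)
h - x(-5) = 121 - 1*(-5)² = 121 - 1*25 = 121 - 25 = 96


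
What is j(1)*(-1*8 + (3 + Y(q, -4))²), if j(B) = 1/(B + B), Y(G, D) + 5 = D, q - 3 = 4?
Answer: 14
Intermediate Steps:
q = 7 (q = 3 + 4 = 7)
Y(G, D) = -5 + D
j(B) = 1/(2*B)
j(1)*(-1*8 + (3 + Y(q, -4))²) = ((½)/1)*(-1*8 + (3 + (-5 - 4))²) = ((½)*1)*(-8 + (3 - 9)²) = (-8 + (-6)²)/2 = (-8 + 36)/2 = (½)*28 = 14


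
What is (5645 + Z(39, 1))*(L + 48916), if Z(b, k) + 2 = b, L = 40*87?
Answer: 297714072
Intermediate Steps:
L = 3480
Z(b, k) = -2 + b
(5645 + Z(39, 1))*(L + 48916) = (5645 + (-2 + 39))*(3480 + 48916) = (5645 + 37)*52396 = 5682*52396 = 297714072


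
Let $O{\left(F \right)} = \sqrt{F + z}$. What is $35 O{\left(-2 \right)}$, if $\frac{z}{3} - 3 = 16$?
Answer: $35 \sqrt{55} \approx 259.57$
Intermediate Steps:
$z = 57$ ($z = 9 + 3 \cdot 16 = 9 + 48 = 57$)
$O{\left(F \right)} = \sqrt{57 + F}$ ($O{\left(F \right)} = \sqrt{F + 57} = \sqrt{57 + F}$)
$35 O{\left(-2 \right)} = 35 \sqrt{57 - 2} = 35 \sqrt{55}$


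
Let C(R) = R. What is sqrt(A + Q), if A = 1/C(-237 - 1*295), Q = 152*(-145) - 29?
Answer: I*sqrt(1561514297)/266 ≈ 148.56*I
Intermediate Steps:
Q = -22069 (Q = -22040 - 29 = -22069)
A = -1/532 (A = 1/(-237 - 1*295) = 1/(-237 - 295) = 1/(-532) = -1/532 ≈ -0.0018797)
sqrt(A + Q) = sqrt(-1/532 - 22069) = sqrt(-11740709/532) = I*sqrt(1561514297)/266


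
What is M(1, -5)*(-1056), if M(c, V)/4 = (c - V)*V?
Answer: 126720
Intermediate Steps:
M(c, V) = 4*V*(c - V) (M(c, V) = 4*((c - V)*V) = 4*(V*(c - V)) = 4*V*(c - V))
M(1, -5)*(-1056) = (4*(-5)*(1 - 1*(-5)))*(-1056) = (4*(-5)*(1 + 5))*(-1056) = (4*(-5)*6)*(-1056) = -120*(-1056) = 126720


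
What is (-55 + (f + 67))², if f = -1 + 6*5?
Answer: 1681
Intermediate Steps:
f = 29 (f = -1 + 30 = 29)
(-55 + (f + 67))² = (-55 + (29 + 67))² = (-55 + 96)² = 41² = 1681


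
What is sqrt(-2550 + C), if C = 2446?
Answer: 2*I*sqrt(26) ≈ 10.198*I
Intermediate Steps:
sqrt(-2550 + C) = sqrt(-2550 + 2446) = sqrt(-104) = 2*I*sqrt(26)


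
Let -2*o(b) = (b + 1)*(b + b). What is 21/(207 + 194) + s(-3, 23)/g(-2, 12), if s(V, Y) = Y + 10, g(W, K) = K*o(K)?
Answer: 8693/250224 ≈ 0.034741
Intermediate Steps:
o(b) = -b*(1 + b) (o(b) = -(b + 1)*(b + b)/2 = -(1 + b)*2*b/2 = -b*(1 + b))
g(W, K) = -K²*(1 + K) (g(W, K) = K*(-K*(1 + K)) = -K²*(1 + K))
s(V, Y) = 10 + Y
21/(207 + 194) + s(-3, 23)/g(-2, 12) = 21/(207 + 194) + (10 + 23)/((12²*(-1 - 1*12))) = 21/401 + 33/((144*(-1 - 12))) = 21*(1/401) + 33/((144*(-13))) = 21/401 + 33/(-1872) = 21/401 + 33*(-1/1872) = 21/401 - 11/624 = 8693/250224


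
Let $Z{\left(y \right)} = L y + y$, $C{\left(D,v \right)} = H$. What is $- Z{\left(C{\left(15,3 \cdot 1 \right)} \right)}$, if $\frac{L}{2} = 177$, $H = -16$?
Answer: $5680$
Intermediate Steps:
$C{\left(D,v \right)} = -16$
$L = 354$ ($L = 2 \cdot 177 = 354$)
$Z{\left(y \right)} = 355 y$ ($Z{\left(y \right)} = 354 y + y = 355 y$)
$- Z{\left(C{\left(15,3 \cdot 1 \right)} \right)} = - 355 \left(-16\right) = \left(-1\right) \left(-5680\right) = 5680$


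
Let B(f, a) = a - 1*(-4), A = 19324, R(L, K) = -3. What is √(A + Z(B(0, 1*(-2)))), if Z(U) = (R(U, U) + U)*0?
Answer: 2*√4831 ≈ 139.01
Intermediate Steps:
B(f, a) = 4 + a (B(f, a) = a + 4 = 4 + a)
Z(U) = 0 (Z(U) = (-3 + U)*0 = 0)
√(A + Z(B(0, 1*(-2)))) = √(19324 + 0) = √19324 = 2*√4831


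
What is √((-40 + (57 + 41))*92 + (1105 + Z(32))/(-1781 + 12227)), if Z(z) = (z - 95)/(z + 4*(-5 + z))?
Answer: √58227007390530/104460 ≈ 73.049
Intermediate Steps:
Z(z) = (-95 + z)/(-20 + 5*z) (Z(z) = (-95 + z)/(z + (-20 + 4*z)) = (-95 + z)/(-20 + 5*z))
√((-40 + (57 + 41))*92 + (1105 + Z(32))/(-1781 + 12227)) = √((-40 + (57 + 41))*92 + (1105 + (-95 + 32)/(5*(-4 + 32)))/(-1781 + 12227)) = √((-40 + 98)*92 + (1105 + (⅕)*(-63)/28)/10446) = √(58*92 + (1105 + (⅕)*(1/28)*(-63))*(1/10446)) = √(5336 + (1105 - 9/20)*(1/10446)) = √(5336 + (22091/20)*(1/10446)) = √(5336 + 22091/208920) = √(1114819211/208920) = √58227007390530/104460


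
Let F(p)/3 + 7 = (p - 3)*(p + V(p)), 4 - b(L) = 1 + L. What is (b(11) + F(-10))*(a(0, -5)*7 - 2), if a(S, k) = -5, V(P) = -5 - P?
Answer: -6142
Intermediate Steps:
b(L) = 3 - L (b(L) = 4 - (1 + L) = 4 + (-1 - L) = 3 - L)
F(p) = 24 - 15*p (F(p) = -21 + 3*((p - 3)*(p + (-5 - p))) = -21 + 3*((-3 + p)*(-5)) = -21 + 3*(15 - 5*p) = -21 + (45 - 15*p) = 24 - 15*p)
(b(11) + F(-10))*(a(0, -5)*7 - 2) = ((3 - 1*11) + (24 - 15*(-10)))*(-5*7 - 2) = ((3 - 11) + (24 + 150))*(-35 - 2) = (-8 + 174)*(-37) = 166*(-37) = -6142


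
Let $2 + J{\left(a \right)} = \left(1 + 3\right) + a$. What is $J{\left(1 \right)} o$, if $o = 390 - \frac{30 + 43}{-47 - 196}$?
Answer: $\frac{94843}{81} \approx 1170.9$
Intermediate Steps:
$J{\left(a \right)} = 2 + a$ ($J{\left(a \right)} = -2 + \left(\left(1 + 3\right) + a\right) = -2 + \left(4 + a\right) = 2 + a$)
$o = \frac{94843}{243}$ ($o = 390 - \frac{73}{-243} = 390 - 73 \left(- \frac{1}{243}\right) = 390 - - \frac{73}{243} = 390 + \frac{73}{243} = \frac{94843}{243} \approx 390.3$)
$J{\left(1 \right)} o = \left(2 + 1\right) \frac{94843}{243} = 3 \cdot \frac{94843}{243} = \frac{94843}{81}$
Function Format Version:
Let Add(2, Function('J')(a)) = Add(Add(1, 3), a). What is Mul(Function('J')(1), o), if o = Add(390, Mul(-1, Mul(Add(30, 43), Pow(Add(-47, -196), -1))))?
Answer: Rational(94843, 81) ≈ 1170.9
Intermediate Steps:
Function('J')(a) = Add(2, a) (Function('J')(a) = Add(-2, Add(Add(1, 3), a)) = Add(-2, Add(4, a)) = Add(2, a))
o = Rational(94843, 243) (o = Add(390, Mul(-1, Mul(73, Pow(-243, -1)))) = Add(390, Mul(-1, Mul(73, Rational(-1, 243)))) = Add(390, Mul(-1, Rational(-73, 243))) = Add(390, Rational(73, 243)) = Rational(94843, 243) ≈ 390.30)
Mul(Function('J')(1), o) = Mul(Add(2, 1), Rational(94843, 243)) = Mul(3, Rational(94843, 243)) = Rational(94843, 81)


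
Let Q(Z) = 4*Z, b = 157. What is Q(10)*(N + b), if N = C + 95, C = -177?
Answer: 3000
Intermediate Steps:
N = -82 (N = -177 + 95 = -82)
Q(10)*(N + b) = (4*10)*(-82 + 157) = 40*75 = 3000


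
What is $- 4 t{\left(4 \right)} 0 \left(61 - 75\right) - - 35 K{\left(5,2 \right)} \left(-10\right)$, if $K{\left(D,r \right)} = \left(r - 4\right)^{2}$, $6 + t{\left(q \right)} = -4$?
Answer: $-1400$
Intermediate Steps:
$t{\left(q \right)} = -10$ ($t{\left(q \right)} = -6 - 4 = -10$)
$K{\left(D,r \right)} = \left(-4 + r\right)^{2}$
$- 4 t{\left(4 \right)} 0 \left(61 - 75\right) - - 35 K{\left(5,2 \right)} \left(-10\right) = \left(-4\right) \left(-10\right) 0 \left(61 - 75\right) - - 35 \left(-4 + 2\right)^{2} \left(-10\right) = 40 \cdot 0 \left(-14\right) - - 35 \left(-2\right)^{2} \left(-10\right) = 0 \left(-14\right) - \left(-35\right) 4 \left(-10\right) = 0 - \left(-140\right) \left(-10\right) = 0 - 1400 = -1400$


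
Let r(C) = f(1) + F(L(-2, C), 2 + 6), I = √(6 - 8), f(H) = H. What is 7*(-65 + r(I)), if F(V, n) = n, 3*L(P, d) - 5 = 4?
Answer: -392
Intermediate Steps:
L(P, d) = 3 (L(P, d) = 5/3 + (⅓)*4 = 5/3 + 4/3 = 3)
I = I*√2 (I = √(-2) = I*√2 ≈ 1.4142*I)
r(C) = 9 (r(C) = 1 + (2 + 6) = 1 + 8 = 9)
7*(-65 + r(I)) = 7*(-65 + 9) = 7*(-56) = -392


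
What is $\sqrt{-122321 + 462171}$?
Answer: $5 \sqrt{13594} \approx 582.97$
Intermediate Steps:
$\sqrt{-122321 + 462171} = \sqrt{339850} = 5 \sqrt{13594}$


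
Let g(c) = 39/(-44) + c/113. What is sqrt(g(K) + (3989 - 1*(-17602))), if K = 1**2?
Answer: sqrt(133431188627)/2486 ≈ 146.94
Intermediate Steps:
K = 1
g(c) = -39/44 + c/113 (g(c) = 39*(-1/44) + c*(1/113) = -39/44 + c/113)
sqrt(g(K) + (3989 - 1*(-17602))) = sqrt((-39/44 + (1/113)*1) + (3989 - 1*(-17602))) = sqrt((-39/44 + 1/113) + (3989 + 17602)) = sqrt(-4363/4972 + 21591) = sqrt(107346089/4972) = sqrt(133431188627)/2486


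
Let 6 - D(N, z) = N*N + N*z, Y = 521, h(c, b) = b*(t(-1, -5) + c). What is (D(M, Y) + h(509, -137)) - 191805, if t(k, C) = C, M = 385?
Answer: -609657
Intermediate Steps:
h(c, b) = b*(-5 + c)
D(N, z) = 6 - N² - N*z (D(N, z) = 6 - (N*N + N*z) = 6 - (N² + N*z) = 6 + (-N² - N*z) = 6 - N² - N*z)
(D(M, Y) + h(509, -137)) - 191805 = ((6 - 1*385² - 1*385*521) - 137*(-5 + 509)) - 191805 = ((6 - 1*148225 - 200585) - 137*504) - 191805 = ((6 - 148225 - 200585) - 69048) - 191805 = (-348804 - 69048) - 191805 = -417852 - 191805 = -609657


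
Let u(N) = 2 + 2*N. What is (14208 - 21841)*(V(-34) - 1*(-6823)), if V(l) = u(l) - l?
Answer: -51835703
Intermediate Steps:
V(l) = 2 + l (V(l) = (2 + 2*l) - l = 2 + l)
(14208 - 21841)*(V(-34) - 1*(-6823)) = (14208 - 21841)*((2 - 34) - 1*(-6823)) = -7633*(-32 + 6823) = -7633*6791 = -51835703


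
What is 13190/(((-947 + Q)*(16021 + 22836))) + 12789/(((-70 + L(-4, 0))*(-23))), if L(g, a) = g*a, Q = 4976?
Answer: 286028750131/36007616190 ≈ 7.9436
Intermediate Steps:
L(g, a) = a*g
13190/(((-947 + Q)*(16021 + 22836))) + 12789/(((-70 + L(-4, 0))*(-23))) = 13190/(((-947 + 4976)*(16021 + 22836))) + 12789/(((-70 + 0*(-4))*(-23))) = 13190/((4029*38857)) + 12789/(((-70 + 0)*(-23))) = 13190/156554853 + 12789/((-70*(-23))) = 13190*(1/156554853) + 12789/1610 = 13190/156554853 + 12789*(1/1610) = 13190/156554853 + 1827/230 = 286028750131/36007616190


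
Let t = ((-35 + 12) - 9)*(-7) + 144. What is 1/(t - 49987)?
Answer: -1/49619 ≈ -2.0154e-5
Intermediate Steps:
t = 368 (t = (-23 - 9)*(-7) + 144 = -32*(-7) + 144 = 224 + 144 = 368)
1/(t - 49987) = 1/(368 - 49987) = 1/(-49619) = -1/49619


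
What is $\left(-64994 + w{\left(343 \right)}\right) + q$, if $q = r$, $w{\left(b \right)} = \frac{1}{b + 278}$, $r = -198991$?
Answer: $- \frac{163934684}{621} \approx -2.6399 \cdot 10^{5}$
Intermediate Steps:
$w{\left(b \right)} = \frac{1}{278 + b}$
$q = -198991$
$\left(-64994 + w{\left(343 \right)}\right) + q = \left(-64994 + \frac{1}{278 + 343}\right) - 198991 = \left(-64994 + \frac{1}{621}\right) - 198991 = - \frac{40361273}{621} - 198991 = - \frac{163934684}{621}$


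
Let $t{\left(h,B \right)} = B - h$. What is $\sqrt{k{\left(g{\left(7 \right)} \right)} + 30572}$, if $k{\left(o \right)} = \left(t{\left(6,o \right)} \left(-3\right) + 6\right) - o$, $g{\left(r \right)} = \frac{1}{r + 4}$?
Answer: $\frac{2 \sqrt{925518}}{11} \approx 174.92$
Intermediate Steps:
$g{\left(r \right)} = \frac{1}{4 + r}$
$k{\left(o \right)} = 24 - 4 o$ ($k{\left(o \right)} = \left(\left(o - 6\right) \left(-3\right) + 6\right) - o = \left(\left(-6 + o\right) \left(-3\right) + 6\right) - o = \left(\left(18 - 3 o\right) + 6\right) - o = \left(24 - 3 o\right) - o = 24 - 4 o$)
$\sqrt{k{\left(g{\left(7 \right)} \right)} + 30572} = \sqrt{\left(24 - \frac{4}{4 + 7}\right) + 30572} = \sqrt{\left(24 - \frac{4}{11}\right) + 30572} = \sqrt{\frac{260}{11} + 30572} = \sqrt{\frac{336552}{11}} = \frac{2 \sqrt{925518}}{11}$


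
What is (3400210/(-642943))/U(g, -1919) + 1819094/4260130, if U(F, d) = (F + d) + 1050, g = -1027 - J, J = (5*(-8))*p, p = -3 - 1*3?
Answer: 12819871808197/29849736473940 ≈ 0.42948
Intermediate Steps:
p = -6 (p = -3 - 3 = -6)
J = 240 (J = (5*(-8))*(-6) = -40*(-6) = 240)
g = -1267 (g = -1027 - 1*240 = -1027 - 240 = -1267)
U(F, d) = 1050 + F + d
(3400210/(-642943))/U(g, -1919) + 1819094/4260130 = (3400210/(-642943))/(1050 - 1267 - 1919) + 1819094/4260130 = (3400210*(-1/642943))/(-2136) + 1819094*(1/4260130) = -3400210/642943*(-1/2136) + 909547/2130065 = 1700105/686663124 + 909547/2130065 = 12819871808197/29849736473940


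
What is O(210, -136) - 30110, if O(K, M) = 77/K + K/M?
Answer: -30713401/1020 ≈ -30111.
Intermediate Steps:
O(210, -136) - 30110 = (77/210 + 210/(-136)) - 30110 = (77*(1/210) + 210*(-1/136)) - 30110 = (11/30 - 105/68) - 30110 = -1201/1020 - 30110 = -30713401/1020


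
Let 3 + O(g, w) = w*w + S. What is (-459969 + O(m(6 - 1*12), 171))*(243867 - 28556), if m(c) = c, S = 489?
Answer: -92635835262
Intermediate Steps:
O(g, w) = 486 + w² (O(g, w) = -3 + (w*w + 489) = -3 + (w² + 489) = -3 + (489 + w²) = 486 + w²)
(-459969 + O(m(6 - 1*12), 171))*(243867 - 28556) = (-459969 + (486 + 171²))*(243867 - 28556) = (-459969 + (486 + 29241))*215311 = (-459969 + 29727)*215311 = -430242*215311 = -92635835262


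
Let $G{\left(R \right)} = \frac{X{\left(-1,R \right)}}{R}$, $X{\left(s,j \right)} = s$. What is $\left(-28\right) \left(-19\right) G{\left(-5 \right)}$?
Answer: $\frac{532}{5} \approx 106.4$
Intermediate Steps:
$G{\left(R \right)} = - \frac{1}{R}$
$\left(-28\right) \left(-19\right) G{\left(-5 \right)} = \left(-28\right) \left(-19\right) \left(- \frac{1}{-5}\right) = 532 \left(\left(-1\right) \left(- \frac{1}{5}\right)\right) = 532 \cdot \frac{1}{5} = \frac{532}{5}$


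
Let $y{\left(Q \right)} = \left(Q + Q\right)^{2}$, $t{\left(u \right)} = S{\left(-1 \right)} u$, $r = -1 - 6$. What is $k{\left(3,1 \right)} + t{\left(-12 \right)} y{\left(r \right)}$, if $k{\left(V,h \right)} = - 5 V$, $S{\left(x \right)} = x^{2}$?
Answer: $-2367$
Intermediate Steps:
$r = -7$ ($r = -1 - 6 = -7$)
$t{\left(u \right)} = u$ ($t{\left(u \right)} = \left(-1\right)^{2} u = 1 u = u$)
$y{\left(Q \right)} = 4 Q^{2}$ ($y{\left(Q \right)} = \left(2 Q\right)^{2} = 4 Q^{2}$)
$k{\left(3,1 \right)} + t{\left(-12 \right)} y{\left(r \right)} = \left(-5\right) 3 - 12 \cdot 4 \left(-7\right)^{2} = -15 - 12 \cdot 4 \cdot 49 = -15 - 2352 = -2367$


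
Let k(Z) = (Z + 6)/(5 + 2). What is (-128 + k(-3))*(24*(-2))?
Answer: 42864/7 ≈ 6123.4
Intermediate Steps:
k(Z) = 6/7 + Z/7 (k(Z) = (6 + Z)/7 = (6 + Z)*(⅐) = 6/7 + Z/7)
(-128 + k(-3))*(24*(-2)) = (-128 + (6/7 + (⅐)*(-3)))*(24*(-2)) = (-128 + (6/7 - 3/7))*(-48) = (-128 + 3/7)*(-48) = -893/7*(-48) = 42864/7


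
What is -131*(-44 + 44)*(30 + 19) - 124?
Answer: -124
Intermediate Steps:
-131*(-44 + 44)*(30 + 19) - 124 = -0*49 - 124 = -131*0 - 124 = 0 - 124 = -124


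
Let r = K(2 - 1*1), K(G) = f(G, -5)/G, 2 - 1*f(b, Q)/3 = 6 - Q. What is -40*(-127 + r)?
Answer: 6160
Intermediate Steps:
f(b, Q) = -12 + 3*Q (f(b, Q) = 6 - 3*(6 - Q) = 6 + (-18 + 3*Q) = -12 + 3*Q)
K(G) = -27/G (K(G) = (-12 + 3*(-5))/G = (-12 - 15)/G = -27/G)
r = -27 (r = -27/(2 - 1*1) = -27/(2 - 1) = -27/1 = -27*1 = -27)
-40*(-127 + r) = -40*(-127 - 27) = -40*(-154) = 6160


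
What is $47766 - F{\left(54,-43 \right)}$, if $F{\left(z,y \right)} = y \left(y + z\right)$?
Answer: $48239$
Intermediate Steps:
$47766 - F{\left(54,-43 \right)} = 47766 - - 43 \left(-43 + 54\right) = 47766 - \left(-43\right) 11 = 47766 - -473 = 47766 + 473 = 48239$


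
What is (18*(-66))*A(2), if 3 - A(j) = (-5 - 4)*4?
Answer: -46332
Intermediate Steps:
A(j) = 39 (A(j) = 3 - (-5 - 4)*4 = 3 - (-9)*4 = 3 - 1*(-36) = 3 + 36 = 39)
(18*(-66))*A(2) = (18*(-66))*39 = -1188*39 = -46332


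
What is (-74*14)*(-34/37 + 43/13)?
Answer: -32172/13 ≈ -2474.8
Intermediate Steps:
(-74*14)*(-34/37 + 43/13) = -1036*(-34*1/37 + 43*(1/13)) = -1036*(-34/37 + 43/13) = -1036*1149/481 = -32172/13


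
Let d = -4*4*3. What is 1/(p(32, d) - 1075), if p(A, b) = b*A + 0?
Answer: -1/2611 ≈ -0.00038300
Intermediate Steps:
d = -48 (d = -16*3 = -48)
p(A, b) = A*b (p(A, b) = A*b + 0 = A*b)
1/(p(32, d) - 1075) = 1/(32*(-48) - 1075) = 1/(-1536 - 1075) = 1/(-2611) = -1/2611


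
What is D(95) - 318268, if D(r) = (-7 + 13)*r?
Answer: -317698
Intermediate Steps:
D(r) = 6*r
D(95) - 318268 = 6*95 - 318268 = 570 - 318268 = -317698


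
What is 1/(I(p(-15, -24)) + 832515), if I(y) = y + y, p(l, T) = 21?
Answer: 1/832557 ≈ 1.2011e-6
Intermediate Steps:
I(y) = 2*y
1/(I(p(-15, -24)) + 832515) = 1/(2*21 + 832515) = 1/(42 + 832515) = 1/832557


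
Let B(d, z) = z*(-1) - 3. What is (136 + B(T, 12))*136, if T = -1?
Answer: 16456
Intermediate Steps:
B(d, z) = -3 - z (B(d, z) = -z - 3 = -3 - z)
(136 + B(T, 12))*136 = (136 + (-3 - 1*12))*136 = (136 + (-3 - 12))*136 = (136 - 15)*136 = 121*136 = 16456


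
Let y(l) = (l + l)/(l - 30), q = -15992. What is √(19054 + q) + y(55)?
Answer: 22/5 + √3062 ≈ 59.735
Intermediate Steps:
y(l) = 2*l/(-30 + l) (y(l) = (2*l)/(-30 + l) = 2*l/(-30 + l))
√(19054 + q) + y(55) = √(19054 - 15992) + 2*55/(-30 + 55) = √3062 + 2*55/25 = √3062 + 2*55*(1/25) = √3062 + 22/5 = 22/5 + √3062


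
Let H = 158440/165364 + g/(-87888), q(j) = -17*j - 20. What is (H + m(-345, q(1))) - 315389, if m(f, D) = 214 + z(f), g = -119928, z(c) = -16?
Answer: -47716647728925/151390742 ≈ -3.1519e+5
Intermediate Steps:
q(j) = -20 - 17*j
m(f, D) = 198 (m(f, D) = 214 - 16 = 198)
H = 351632797/151390742 (H = 158440/165364 - 119928/(-87888) = 158440*(1/165364) - 119928*(-1/87888) = 39610/41341 + 4997/3662 = 351632797/151390742 ≈ 2.3227)
(H + m(-345, q(1))) - 315389 = (351632797/151390742 + 198) - 315389 = 30326999713/151390742 - 315389 = -47716647728925/151390742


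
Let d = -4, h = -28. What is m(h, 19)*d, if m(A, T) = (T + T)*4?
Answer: -608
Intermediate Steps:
m(A, T) = 8*T (m(A, T) = (2*T)*4 = 8*T)
m(h, 19)*d = (8*19)*(-4) = 152*(-4) = -608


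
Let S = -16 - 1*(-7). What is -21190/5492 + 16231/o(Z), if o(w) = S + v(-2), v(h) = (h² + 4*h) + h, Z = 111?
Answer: -44729251/41190 ≈ -1085.9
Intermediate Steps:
v(h) = h² + 5*h
S = -9 (S = -16 + 7 = -9)
o(w) = -15 (o(w) = -9 - 2*(5 - 2) = -9 - 2*3 = -9 - 6 = -15)
-21190/5492 + 16231/o(Z) = -21190/5492 + 16231/(-15) = -21190*1/5492 + 16231*(-1/15) = -10595/2746 - 16231/15 = -44729251/41190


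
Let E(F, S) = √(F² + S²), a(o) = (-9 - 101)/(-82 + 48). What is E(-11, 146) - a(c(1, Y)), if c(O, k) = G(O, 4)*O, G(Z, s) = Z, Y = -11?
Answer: -55/17 + √21437 ≈ 143.18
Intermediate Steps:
c(O, k) = O² (c(O, k) = O*O = O²)
a(o) = 55/17 (a(o) = -110/(-34) = -110*(-1/34) = 55/17)
E(-11, 146) - a(c(1, Y)) = √((-11)² + 146²) - 1*55/17 = √(121 + 21316) - 55/17 = √21437 - 55/17 = -55/17 + √21437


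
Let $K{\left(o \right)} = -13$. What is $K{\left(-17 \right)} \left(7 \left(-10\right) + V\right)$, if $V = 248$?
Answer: $-2314$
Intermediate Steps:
$K{\left(-17 \right)} \left(7 \left(-10\right) + V\right) = - 13 \left(7 \left(-10\right) + 248\right) = - 13 \left(-70 + 248\right) = \left(-13\right) 178 = -2314$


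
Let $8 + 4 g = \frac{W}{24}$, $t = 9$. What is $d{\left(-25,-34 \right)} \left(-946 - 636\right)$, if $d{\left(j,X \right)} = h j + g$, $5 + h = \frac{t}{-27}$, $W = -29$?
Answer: $- \frac{3316663}{16} \approx -2.0729 \cdot 10^{5}$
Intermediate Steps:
$g = - \frac{221}{96}$ ($g = -2 + \frac{\left(-29\right) \frac{1}{24}}{4} = -2 + \frac{1}{4} \left(- \frac{29}{24}\right) = -2 - \frac{29}{96} = - \frac{221}{96} \approx -2.3021$)
$h = - \frac{16}{3}$ ($h = -5 + \frac{9}{-27} = -5 + 9 \left(- \frac{1}{27}\right) = -5 - \frac{1}{3} = - \frac{16}{3} \approx -5.3333$)
$d{\left(j,X \right)} = - \frac{221}{96} - \frac{16 j}{3}$ ($d{\left(j,X \right)} = - \frac{16 j}{3} - \frac{221}{96} = - \frac{221}{96} - \frac{16 j}{3}$)
$d{\left(-25,-34 \right)} \left(-946 - 636\right) = \left(- \frac{221}{96} - - \frac{400}{3}\right) \left(-946 - 636\right) = \left(- \frac{221}{96} + \frac{400}{3}\right) \left(-1582\right) = \frac{4193}{32} \left(-1582\right) = - \frac{3316663}{16}$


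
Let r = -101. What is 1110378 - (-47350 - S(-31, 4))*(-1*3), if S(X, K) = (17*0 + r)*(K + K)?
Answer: 970752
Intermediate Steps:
S(X, K) = -202*K (S(X, K) = (17*0 - 101)*(K + K) = (0 - 101)*(2*K) = -202*K)
1110378 - (-47350 - S(-31, 4))*(-1*3) = 1110378 - (-47350 - (-202)*4)*(-1*3) = 1110378 - (-47350 - 1*(-808))*(-3) = 1110378 - (-47350 + 808)*(-3) = 1110378 - (-46542)*(-3) = 1110378 - 1*139626 = 1110378 - 139626 = 970752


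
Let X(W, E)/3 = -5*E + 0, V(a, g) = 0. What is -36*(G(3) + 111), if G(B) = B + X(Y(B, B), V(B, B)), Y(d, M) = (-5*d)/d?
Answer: -4104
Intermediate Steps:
Y(d, M) = -5
X(W, E) = -15*E (X(W, E) = 3*(-5*E + 0) = 3*(-5*E) = -15*E)
G(B) = B (G(B) = B - 15*0 = B + 0 = B)
-36*(G(3) + 111) = -36*(3 + 111) = -36*114 = -4104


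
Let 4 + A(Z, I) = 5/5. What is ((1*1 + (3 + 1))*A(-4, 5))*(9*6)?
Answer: -810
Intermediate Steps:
A(Z, I) = -3 (A(Z, I) = -4 + 5/5 = -4 + 5*(⅕) = -4 + 1 = -3)
((1*1 + (3 + 1))*A(-4, 5))*(9*6) = ((1*1 + (3 + 1))*(-3))*(9*6) = ((1 + 4)*(-3))*54 = (5*(-3))*54 = -15*54 = -810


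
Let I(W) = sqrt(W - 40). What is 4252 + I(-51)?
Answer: 4252 + I*sqrt(91) ≈ 4252.0 + 9.5394*I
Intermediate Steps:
I(W) = sqrt(-40 + W)
4252 + I(-51) = 4252 + sqrt(-40 - 51) = 4252 + sqrt(-91) = 4252 + I*sqrt(91)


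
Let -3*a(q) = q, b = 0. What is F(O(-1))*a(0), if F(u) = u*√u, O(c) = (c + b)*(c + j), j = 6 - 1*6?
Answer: 0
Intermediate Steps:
j = 0 (j = 6 - 6 = 0)
O(c) = c² (O(c) = (c + 0)*(c + 0) = c*c = c²)
a(q) = -q/3
F(u) = u^(3/2)
F(O(-1))*a(0) = ((-1)²)^(3/2)*(-⅓*0) = 1^(3/2)*0 = 1*0 = 0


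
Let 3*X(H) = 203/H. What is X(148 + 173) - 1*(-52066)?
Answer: 50139761/963 ≈ 52066.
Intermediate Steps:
X(H) = 203/(3*H) (X(H) = (203/H)/3 = 203/(3*H))
X(148 + 173) - 1*(-52066) = 203/(3*(148 + 173)) - 1*(-52066) = (203/3)/321 + 52066 = (203/3)*(1/321) + 52066 = 203/963 + 52066 = 50139761/963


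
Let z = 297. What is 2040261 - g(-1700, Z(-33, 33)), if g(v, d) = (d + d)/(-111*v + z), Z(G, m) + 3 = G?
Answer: 128534402763/62999 ≈ 2.0403e+6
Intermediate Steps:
Z(G, m) = -3 + G
g(v, d) = 2*d/(297 - 111*v) (g(v, d) = (d + d)/(-111*v + 297) = (2*d)/(297 - 111*v) = 2*d/(297 - 111*v))
2040261 - g(-1700, Z(-33, 33)) = 2040261 - (-2)*(-3 - 33)/(-297 + 111*(-1700)) = 2040261 - (-2)*(-36)/(-297 - 188700) = 2040261 - (-2)*(-36)/(-188997) = 2040261 - (-2)*(-36)*(-1)/188997 = 2040261 - 1*(-24/62999) = 2040261 + 24/62999 = 128534402763/62999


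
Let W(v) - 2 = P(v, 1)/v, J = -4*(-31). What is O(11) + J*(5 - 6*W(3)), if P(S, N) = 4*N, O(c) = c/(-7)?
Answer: -13031/7 ≈ -1861.6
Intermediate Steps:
O(c) = -c/7 (O(c) = c*(-1/7) = -c/7)
J = 124
W(v) = 2 + 4/v (W(v) = 2 + (4*1)/v = 2 + 4/v)
O(11) + J*(5 - 6*W(3)) = -1/7*11 + 124*(5 - 6*(2 + 4/3)) = -11/7 + 124*(5 - 6*(2 + 4*(1/3))) = -11/7 + 124*(5 - 6*(2 + 4/3)) = -11/7 + 124*(5 - 6*10/3) = -11/7 + 124*(5 - 20) = -11/7 + 124*(-15) = -11/7 - 1860 = -13031/7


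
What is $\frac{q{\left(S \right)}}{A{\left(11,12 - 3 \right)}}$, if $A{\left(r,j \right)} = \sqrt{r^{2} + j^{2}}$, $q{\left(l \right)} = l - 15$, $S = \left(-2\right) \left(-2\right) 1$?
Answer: $- \frac{11 \sqrt{202}}{202} \approx -0.77396$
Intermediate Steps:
$S = 4$ ($S = 4 \cdot 1 = 4$)
$q{\left(l \right)} = -15 + l$
$A{\left(r,j \right)} = \sqrt{j^{2} + r^{2}}$
$\frac{q{\left(S \right)}}{A{\left(11,12 - 3 \right)}} = \frac{-15 + 4}{\sqrt{\left(12 - 3\right)^{2} + 11^{2}}} = - \frac{11}{\sqrt{\left(12 - 3\right)^{2} + 121}} = - \frac{11}{\sqrt{9^{2} + 121}} = - \frac{11}{\sqrt{81 + 121}} = - \frac{11}{\sqrt{202}} = - 11 \frac{\sqrt{202}}{202} = - \frac{11 \sqrt{202}}{202}$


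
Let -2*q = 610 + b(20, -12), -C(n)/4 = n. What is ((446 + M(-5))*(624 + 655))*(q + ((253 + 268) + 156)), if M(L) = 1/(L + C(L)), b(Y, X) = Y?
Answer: 3097919618/15 ≈ 2.0653e+8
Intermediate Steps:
C(n) = -4*n
M(L) = -1/(3*L) (M(L) = 1/(L - 4*L) = 1/(-3*L) = -1/(3*L))
q = -315 (q = -(610 + 20)/2 = -½*630 = -315)
((446 + M(-5))*(624 + 655))*(q + ((253 + 268) + 156)) = ((446 - ⅓/(-5))*(624 + 655))*(-315 + ((253 + 268) + 156)) = ((446 - ⅓*(-⅕))*1279)*(-315 + (521 + 156)) = ((446 + 1/15)*1279)*(-315 + 677) = ((6691/15)*1279)*362 = (8557789/15)*362 = 3097919618/15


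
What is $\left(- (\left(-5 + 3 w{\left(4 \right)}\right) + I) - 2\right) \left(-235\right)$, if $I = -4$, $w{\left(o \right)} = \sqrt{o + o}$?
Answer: $-1645 + 1410 \sqrt{2} \approx 349.04$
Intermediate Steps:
$w{\left(o \right)} = \sqrt{2} \sqrt{o}$ ($w{\left(o \right)} = \sqrt{2 o} = \sqrt{2} \sqrt{o}$)
$\left(- (\left(-5 + 3 w{\left(4 \right)}\right) + I) - 2\right) \left(-235\right) = \left(- (\left(-5 + 3 \sqrt{2} \sqrt{4}\right) - 4) - 2\right) \left(-235\right) = \left(- (\left(-5 + 3 \sqrt{2} \cdot 2\right) - 4) - 2\right) \left(-235\right) = \left(- (\left(-5 + 3 \cdot 2 \sqrt{2}\right) - 4) - 2\right) \left(-235\right) = \left(- (\left(-5 + 6 \sqrt{2}\right) - 4) - 2\right) \left(-235\right) = \left(- (-9 + 6 \sqrt{2}) - 2\right) \left(-235\right) = \left(\left(9 - 6 \sqrt{2}\right) - 2\right) \left(-235\right) = \left(7 - 6 \sqrt{2}\right) \left(-235\right) = -1645 + 1410 \sqrt{2}$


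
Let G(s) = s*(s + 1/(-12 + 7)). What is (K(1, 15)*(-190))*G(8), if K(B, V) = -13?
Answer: 154128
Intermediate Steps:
G(s) = s*(-1/5 + s) (G(s) = s*(s + 1/(-5)) = s*(s - 1/5) = s*(-1/5 + s))
(K(1, 15)*(-190))*G(8) = (-13*(-190))*(8*(-1/5 + 8)) = 2470*(8*(39/5)) = 2470*(312/5) = 154128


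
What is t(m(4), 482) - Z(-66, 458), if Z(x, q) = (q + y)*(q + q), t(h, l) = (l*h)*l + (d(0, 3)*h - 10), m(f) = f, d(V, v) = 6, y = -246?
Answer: 735118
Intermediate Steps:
t(h, l) = -10 + 6*h + h*l**2 (t(h, l) = (l*h)*l + (6*h - 10) = (h*l)*l + (-10 + 6*h) = h*l**2 + (-10 + 6*h) = -10 + 6*h + h*l**2)
Z(x, q) = 2*q*(-246 + q) (Z(x, q) = (q - 246)*(q + q) = (-246 + q)*(2*q) = 2*q*(-246 + q))
t(m(4), 482) - Z(-66, 458) = (-10 + 6*4 + 4*482**2) - 2*458*(-246 + 458) = (-10 + 24 + 4*232324) - 2*458*212 = (-10 + 24 + 929296) - 1*194192 = 929310 - 194192 = 735118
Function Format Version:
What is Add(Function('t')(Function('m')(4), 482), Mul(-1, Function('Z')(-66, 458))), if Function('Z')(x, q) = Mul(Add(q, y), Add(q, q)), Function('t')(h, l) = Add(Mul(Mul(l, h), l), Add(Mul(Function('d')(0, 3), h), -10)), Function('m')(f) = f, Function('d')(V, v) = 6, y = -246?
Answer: 735118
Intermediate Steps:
Function('t')(h, l) = Add(-10, Mul(6, h), Mul(h, Pow(l, 2))) (Function('t')(h, l) = Add(Mul(Mul(l, h), l), Add(Mul(6, h), -10)) = Add(Mul(Mul(h, l), l), Add(-10, Mul(6, h))) = Add(Mul(h, Pow(l, 2)), Add(-10, Mul(6, h))) = Add(-10, Mul(6, h), Mul(h, Pow(l, 2))))
Function('Z')(x, q) = Mul(2, q, Add(-246, q)) (Function('Z')(x, q) = Mul(Add(q, -246), Add(q, q)) = Mul(Add(-246, q), Mul(2, q)) = Mul(2, q, Add(-246, q)))
Add(Function('t')(Function('m')(4), 482), Mul(-1, Function('Z')(-66, 458))) = Add(Add(-10, Mul(6, 4), Mul(4, Pow(482, 2))), Mul(-1, Mul(2, 458, Add(-246, 458)))) = Add(Add(-10, 24, Mul(4, 232324)), Mul(-1, Mul(2, 458, 212))) = Add(Add(-10, 24, 929296), Mul(-1, 194192)) = Add(929310, -194192) = 735118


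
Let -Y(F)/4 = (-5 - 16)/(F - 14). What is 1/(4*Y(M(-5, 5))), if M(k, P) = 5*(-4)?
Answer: -17/168 ≈ -0.10119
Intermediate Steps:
M(k, P) = -20
Y(F) = 84/(-14 + F) (Y(F) = -4*(-5 - 16)/(F - 14) = -(-84)/(-14 + F) = 84/(-14 + F))
1/(4*Y(M(-5, 5))) = 1/(4*(84/(-14 - 20))) = 1/(4*(84/(-34))) = 1/(4*(84*(-1/34))) = 1/(4*(-42/17)) = 1/(-168/17) = -17/168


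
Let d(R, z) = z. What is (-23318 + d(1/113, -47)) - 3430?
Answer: -26795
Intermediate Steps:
(-23318 + d(1/113, -47)) - 3430 = (-23318 - 47) - 3430 = -23365 - 3430 = -26795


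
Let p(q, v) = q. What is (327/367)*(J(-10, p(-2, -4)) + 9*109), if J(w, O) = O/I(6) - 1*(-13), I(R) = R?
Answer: 324929/367 ≈ 885.37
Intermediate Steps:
J(w, O) = 13 + O/6 (J(w, O) = O/6 - 1*(-13) = O*(1/6) + 13 = O/6 + 13 = 13 + O/6)
(327/367)*(J(-10, p(-2, -4)) + 9*109) = (327/367)*((13 + (1/6)*(-2)) + 9*109) = (327*(1/367))*((13 - 1/3) + 981) = 327*(38/3 + 981)/367 = (327/367)*(2981/3) = 324929/367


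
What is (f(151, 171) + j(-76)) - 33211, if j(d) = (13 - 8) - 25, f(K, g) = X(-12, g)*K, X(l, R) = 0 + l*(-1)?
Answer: -31419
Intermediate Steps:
X(l, R) = -l (X(l, R) = 0 - l = -l)
f(K, g) = 12*K (f(K, g) = (-1*(-12))*K = 12*K)
j(d) = -20 (j(d) = 5 - 25 = -20)
(f(151, 171) + j(-76)) - 33211 = (12*151 - 20) - 33211 = (1812 - 20) - 33211 = 1792 - 33211 = -31419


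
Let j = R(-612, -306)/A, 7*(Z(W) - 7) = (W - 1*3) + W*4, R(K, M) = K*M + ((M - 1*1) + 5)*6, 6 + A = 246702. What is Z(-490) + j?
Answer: -49313247/143906 ≈ -342.68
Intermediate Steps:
A = 246696 (A = -6 + 246702 = 246696)
R(K, M) = 24 + 6*M + K*M (R(K, M) = K*M + ((M - 1) + 5)*6 = K*M + ((-1 + M) + 5)*6 = K*M + (4 + M)*6 = K*M + (24 + 6*M) = 24 + 6*M + K*M)
Z(W) = 46/7 + 5*W/7 (Z(W) = 7 + ((W - 1*3) + W*4)/7 = 7 + ((W - 3) + 4*W)/7 = 7 + ((-3 + W) + 4*W)/7 = 7 + (-3 + 5*W)/7 = 7 + (-3/7 + 5*W/7) = 46/7 + 5*W/7)
j = 15455/20558 (j = (24 + 6*(-306) - 612*(-306))/246696 = (24 - 1836 + 187272)*(1/246696) = 185460*(1/246696) = 15455/20558 ≈ 0.75178)
Z(-490) + j = (46/7 + (5/7)*(-490)) + 15455/20558 = (46/7 - 350) + 15455/20558 = -2404/7 + 15455/20558 = -49313247/143906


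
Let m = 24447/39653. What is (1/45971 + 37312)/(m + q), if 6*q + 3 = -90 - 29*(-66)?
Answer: 136031198892618/1108740760315 ≈ 122.69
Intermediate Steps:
q = 607/2 (q = -1/2 + (-90 - 29*(-66))/6 = -1/2 + (-90 + 1914)/6 = -1/2 + (1/6)*1824 = -1/2 + 304 = 607/2 ≈ 303.50)
m = 24447/39653 (m = 24447*(1/39653) = 24447/39653 ≈ 0.61652)
(1/45971 + 37312)/(m + q) = (1/45971 + 37312)/(24447/39653 + 607/2) = (1/45971 + 37312)/(24118265/79306) = (1715269953/45971)*(79306/24118265) = 136031198892618/1108740760315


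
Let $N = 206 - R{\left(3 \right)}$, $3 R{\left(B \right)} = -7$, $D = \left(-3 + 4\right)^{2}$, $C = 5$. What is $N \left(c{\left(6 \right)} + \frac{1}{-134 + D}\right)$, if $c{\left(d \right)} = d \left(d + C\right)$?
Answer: $\frac{5485625}{399} \approx 13748.0$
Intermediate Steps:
$D = 1$ ($D = 1^{2} = 1$)
$R{\left(B \right)} = - \frac{7}{3}$ ($R{\left(B \right)} = \frac{1}{3} \left(-7\right) = - \frac{7}{3}$)
$c{\left(d \right)} = d \left(5 + d\right)$ ($c{\left(d \right)} = d \left(d + 5\right) = d \left(5 + d\right)$)
$N = \frac{625}{3}$ ($N = 206 - - \frac{7}{3} = 206 + \frac{7}{3} = \frac{625}{3} \approx 208.33$)
$N \left(c{\left(6 \right)} + \frac{1}{-134 + D}\right) = \frac{625 \left(6 \left(5 + 6\right) + \frac{1}{-134 + 1}\right)}{3} = \frac{625 \left(6 \cdot 11 + \frac{1}{-133}\right)}{3} = \frac{625 \left(66 - \frac{1}{133}\right)}{3} = \frac{625}{3} \cdot \frac{8777}{133} = \frac{5485625}{399}$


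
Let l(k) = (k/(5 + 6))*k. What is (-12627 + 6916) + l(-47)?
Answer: -60612/11 ≈ -5510.2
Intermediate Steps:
l(k) = k²/11 (l(k) = (k/11)*k = k²/11)
(-12627 + 6916) + l(-47) = (-12627 + 6916) + (1/11)*(-47)² = -5711 + (1/11)*2209 = -5711 + 2209/11 = -60612/11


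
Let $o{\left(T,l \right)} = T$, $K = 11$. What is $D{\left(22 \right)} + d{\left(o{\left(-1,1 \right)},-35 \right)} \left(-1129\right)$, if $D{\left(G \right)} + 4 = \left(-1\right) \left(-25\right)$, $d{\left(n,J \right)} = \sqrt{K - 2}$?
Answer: $-3366$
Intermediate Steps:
$d{\left(n,J \right)} = 3$ ($d{\left(n,J \right)} = \sqrt{11 - 2} = \sqrt{9} = 3$)
$D{\left(G \right)} = 21$ ($D{\left(G \right)} = -4 - -25 = -4 + 25 = 21$)
$D{\left(22 \right)} + d{\left(o{\left(-1,1 \right)},-35 \right)} \left(-1129\right) = 21 + 3 \left(-1129\right) = 21 - 3387 = -3366$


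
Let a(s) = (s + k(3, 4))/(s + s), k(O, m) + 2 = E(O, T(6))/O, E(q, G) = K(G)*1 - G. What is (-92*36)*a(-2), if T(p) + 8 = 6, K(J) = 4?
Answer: -1656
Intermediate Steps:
T(p) = -2 (T(p) = -8 + 6 = -2)
E(q, G) = 4 - G (E(q, G) = 4*1 - G = 4 - G)
k(O, m) = -2 + 6/O (k(O, m) = -2 + (4 - 1*(-2))/O = -2 + (4 + 2)/O = -2 + 6/O)
a(s) = ½ (a(s) = (s + (-2 + 6/3))/(s + s) = (s + (-2 + 6*(⅓)))/((2*s)) = (s + (-2 + 2))*(1/(2*s)) = (s + 0)*(1/(2*s)) = s*(1/(2*s)) = ½)
(-92*36)*a(-2) = -92*36*(½) = -3312*½ = -1656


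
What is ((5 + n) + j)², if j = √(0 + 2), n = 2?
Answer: (7 + √2)² ≈ 70.799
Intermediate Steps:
j = √2 ≈ 1.4142
((5 + n) + j)² = ((5 + 2) + √2)² = (7 + √2)²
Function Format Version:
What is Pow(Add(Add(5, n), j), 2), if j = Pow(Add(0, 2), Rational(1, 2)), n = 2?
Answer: Pow(Add(7, Pow(2, Rational(1, 2))), 2) ≈ 70.799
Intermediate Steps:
j = Pow(2, Rational(1, 2)) ≈ 1.4142
Pow(Add(Add(5, n), j), 2) = Pow(Add(Add(5, 2), Pow(2, Rational(1, 2))), 2) = Pow(Add(7, Pow(2, Rational(1, 2))), 2)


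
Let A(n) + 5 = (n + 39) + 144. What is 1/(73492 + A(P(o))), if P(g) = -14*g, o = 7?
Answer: 1/73572 ≈ 1.3592e-5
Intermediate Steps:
A(n) = 178 + n (A(n) = -5 + ((n + 39) + 144) = -5 + ((39 + n) + 144) = -5 + (183 + n) = 178 + n)
1/(73492 + A(P(o))) = 1/(73492 + (178 - 14*7)) = 1/(73492 + (178 - 98)) = 1/(73492 + 80) = 1/73572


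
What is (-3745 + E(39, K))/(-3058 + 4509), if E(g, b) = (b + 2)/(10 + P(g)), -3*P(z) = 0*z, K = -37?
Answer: -7497/2902 ≈ -2.5834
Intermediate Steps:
P(z) = 0 (P(z) = -0*z = -⅓*0 = 0)
E(g, b) = ⅕ + b/10 (E(g, b) = (b + 2)/(10 + 0) = (2 + b)/10 = (2 + b)*(⅒) = ⅕ + b/10)
(-3745 + E(39, K))/(-3058 + 4509) = (-3745 + (⅕ + (⅒)*(-37)))/(-3058 + 4509) = (-3745 + (⅕ - 37/10))/1451 = (-3745 - 7/2)*(1/1451) = -7497/2*1/1451 = -7497/2902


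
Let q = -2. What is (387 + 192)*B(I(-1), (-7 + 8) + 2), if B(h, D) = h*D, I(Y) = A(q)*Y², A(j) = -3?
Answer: -5211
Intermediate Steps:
I(Y) = -3*Y²
B(h, D) = D*h
(387 + 192)*B(I(-1), (-7 + 8) + 2) = (387 + 192)*(((-7 + 8) + 2)*(-3*(-1)²)) = 579*((1 + 2)*(-3*1)) = 579*(3*(-3)) = 579*(-9) = -5211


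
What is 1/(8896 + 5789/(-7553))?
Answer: 1079/9597957 ≈ 0.00011242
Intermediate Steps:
1/(8896 + 5789/(-7553)) = 1/(8896 + 5789*(-1/7553)) = 1/(8896 - 827/1079) = 1/(9597957/1079) = 1079/9597957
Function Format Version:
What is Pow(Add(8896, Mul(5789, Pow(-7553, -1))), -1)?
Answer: Rational(1079, 9597957) ≈ 0.00011242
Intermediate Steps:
Pow(Add(8896, Mul(5789, Pow(-7553, -1))), -1) = Pow(Add(8896, Mul(5789, Rational(-1, 7553))), -1) = Pow(Add(8896, Rational(-827, 1079)), -1) = Pow(Rational(9597957, 1079), -1) = Rational(1079, 9597957)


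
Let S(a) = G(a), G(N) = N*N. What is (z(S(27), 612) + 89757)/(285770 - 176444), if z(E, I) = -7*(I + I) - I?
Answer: 3837/5206 ≈ 0.73703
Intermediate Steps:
G(N) = N**2
S(a) = a**2
z(E, I) = -15*I (z(E, I) = -14*I - I = -15*I)
(z(S(27), 612) + 89757)/(285770 - 176444) = (-15*612 + 89757)/(285770 - 176444) = (-9180 + 89757)/109326 = 80577*(1/109326) = 3837/5206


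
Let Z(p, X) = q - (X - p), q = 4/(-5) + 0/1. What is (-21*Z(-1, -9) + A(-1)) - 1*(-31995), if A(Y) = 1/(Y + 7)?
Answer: 955319/30 ≈ 31844.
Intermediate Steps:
q = -⅘ (q = 4*(-⅕) + 0*1 = -⅘ + 0 = -⅘ ≈ -0.80000)
Z(p, X) = -⅘ + p - X (Z(p, X) = -⅘ - (X - p) = -⅘ + (p - X) = -⅘ + p - X)
A(Y) = 1/(7 + Y)
(-21*Z(-1, -9) + A(-1)) - 1*(-31995) = (-21*(-⅘ - 1 - 1*(-9)) + 1/(7 - 1)) - 1*(-31995) = (-21*(-⅘ - 1 + 9) + 1/6) + 31995 = (-21*36/5 + ⅙) + 31995 = (-756/5 + ⅙) + 31995 = -4531/30 + 31995 = 955319/30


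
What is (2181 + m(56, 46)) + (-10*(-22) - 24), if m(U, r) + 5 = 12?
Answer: 2384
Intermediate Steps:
m(U, r) = 7 (m(U, r) = -5 + 12 = 7)
(2181 + m(56, 46)) + (-10*(-22) - 24) = (2181 + 7) + (-10*(-22) - 24) = 2188 + (220 - 24) = 2188 + 196 = 2384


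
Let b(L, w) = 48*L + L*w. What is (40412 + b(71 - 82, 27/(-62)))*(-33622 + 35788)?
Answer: 2678372715/31 ≈ 8.6399e+7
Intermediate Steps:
(40412 + b(71 - 82, 27/(-62)))*(-33622 + 35788) = (40412 + (71 - 82)*(48 + 27/(-62)))*(-33622 + 35788) = (40412 - 11*(48 + 27*(-1/62)))*2166 = (40412 - 11*(48 - 27/62))*2166 = (40412 - 11*2949/62)*2166 = (40412 - 32439/62)*2166 = (2473105/62)*2166 = 2678372715/31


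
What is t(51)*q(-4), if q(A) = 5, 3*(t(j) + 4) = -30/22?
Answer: -245/11 ≈ -22.273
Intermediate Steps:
t(j) = -49/11 (t(j) = -4 + (-30/22)/3 = -4 + (-30*1/22)/3 = -4 + (⅓)*(-15/11) = -4 - 5/11 = -49/11)
t(51)*q(-4) = -49/11*5 = -245/11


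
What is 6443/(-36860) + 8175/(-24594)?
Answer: -76631607/151089140 ≈ -0.50719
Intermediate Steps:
6443/(-36860) + 8175/(-24594) = 6443*(-1/36860) + 8175*(-1/24594) = -6443/36860 - 2725/8198 = -76631607/151089140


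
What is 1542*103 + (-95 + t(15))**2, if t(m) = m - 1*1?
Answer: 165387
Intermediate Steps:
t(m) = -1 + m (t(m) = m - 1 = -1 + m)
1542*103 + (-95 + t(15))**2 = 1542*103 + (-95 + (-1 + 15))**2 = 158826 + (-95 + 14)**2 = 158826 + (-81)**2 = 158826 + 6561 = 165387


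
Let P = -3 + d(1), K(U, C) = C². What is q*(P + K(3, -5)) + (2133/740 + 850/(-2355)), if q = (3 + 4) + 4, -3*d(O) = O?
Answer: 83947543/348540 ≈ 240.85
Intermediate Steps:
d(O) = -O/3
q = 11 (q = 7 + 4 = 11)
P = -10/3 (P = -3 - ⅓*1 = -3 - ⅓ = -10/3 ≈ -3.3333)
q*(P + K(3, -5)) + (2133/740 + 850/(-2355)) = 11*(-10/3 + (-5)²) + (2133/740 + 850/(-2355)) = 11*(-10/3 + 25) + (2133*(1/740) + 850*(-1/2355)) = 11*(65/3) + (2133/740 - 170/471) = 715/3 + 878843/348540 = 83947543/348540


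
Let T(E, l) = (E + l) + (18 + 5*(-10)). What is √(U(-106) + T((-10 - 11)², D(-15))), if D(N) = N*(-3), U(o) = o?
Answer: 2*√87 ≈ 18.655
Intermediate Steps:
D(N) = -3*N
T(E, l) = -32 + E + l (T(E, l) = (E + l) + (18 - 50) = (E + l) - 32 = -32 + E + l)
√(U(-106) + T((-10 - 11)², D(-15))) = √(-106 + (-32 + (-10 - 11)² - 3*(-15))) = √(-106 + (-32 + (-21)² + 45)) = √(-106 + (-32 + 441 + 45)) = √(-106 + 454) = √348 = 2*√87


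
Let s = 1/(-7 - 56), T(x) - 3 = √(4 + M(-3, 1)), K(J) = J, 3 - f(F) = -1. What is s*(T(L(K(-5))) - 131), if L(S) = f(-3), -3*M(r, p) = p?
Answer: 128/63 - √33/189 ≈ 2.0014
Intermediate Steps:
M(r, p) = -p/3
f(F) = 4 (f(F) = 3 - 1*(-1) = 3 + 1 = 4)
L(S) = 4
T(x) = 3 + √33/3 (T(x) = 3 + √(4 - ⅓*1) = 3 + √(4 - ⅓) = 3 + √(11/3) = 3 + √33/3)
s = -1/63 (s = 1/(-63) = -1/63 ≈ -0.015873)
s*(T(L(K(-5))) - 131) = -((3 + √33/3) - 131)/63 = -(-128 + √33/3)/63 = 128/63 - √33/189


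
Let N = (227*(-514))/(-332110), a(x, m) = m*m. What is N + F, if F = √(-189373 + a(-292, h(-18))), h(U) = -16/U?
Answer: 58339/166055 + I*√15339149/9 ≈ 0.35132 + 435.17*I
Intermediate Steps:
a(x, m) = m²
F = I*√15339149/9 (F = √(-189373 + (-16/(-18))²) = √(-189373 + (-16*(-1/18))²) = √(-189373 + (8/9)²) = √(-189373 + 64/81) = √(-15339149/81) = I*√15339149/9 ≈ 435.17*I)
N = 58339/166055 (N = -116678*(-1/332110) = 58339/166055 ≈ 0.35132)
N + F = 58339/166055 + I*√15339149/9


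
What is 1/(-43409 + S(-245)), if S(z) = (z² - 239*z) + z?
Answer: 1/74926 ≈ 1.3347e-5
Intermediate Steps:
S(z) = z² - 238*z
1/(-43409 + S(-245)) = 1/(-43409 - 245*(-238 - 245)) = 1/(-43409 - 245*(-483)) = 1/(-43409 + 118335) = 1/74926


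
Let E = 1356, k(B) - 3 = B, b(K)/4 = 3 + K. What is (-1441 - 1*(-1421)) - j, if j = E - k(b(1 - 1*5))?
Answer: -1377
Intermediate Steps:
b(K) = 12 + 4*K (b(K) = 4*(3 + K) = 12 + 4*K)
k(B) = 3 + B
j = 1357 (j = 1356 - (3 + (12 + 4*(1 - 1*5))) = 1356 - (3 + (12 + 4*(1 - 5))) = 1356 - (3 + (12 + 4*(-4))) = 1356 - (3 + (12 - 16)) = 1356 - (3 - 4) = 1356 - 1*(-1) = 1356 + 1 = 1357)
(-1441 - 1*(-1421)) - j = (-1441 - 1*(-1421)) - 1*1357 = (-1441 + 1421) - 1357 = -20 - 1357 = -1377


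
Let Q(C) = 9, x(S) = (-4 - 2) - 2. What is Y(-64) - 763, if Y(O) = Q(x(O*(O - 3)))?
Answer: -754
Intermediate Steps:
x(S) = -8 (x(S) = -6 - 2 = -8)
Y(O) = 9
Y(-64) - 763 = 9 - 763 = -754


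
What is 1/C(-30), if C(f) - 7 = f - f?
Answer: ⅐ ≈ 0.14286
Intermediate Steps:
C(f) = 7 (C(f) = 7 + (f - f) = 7 + 0 = 7)
1/C(-30) = 1/7 = ⅐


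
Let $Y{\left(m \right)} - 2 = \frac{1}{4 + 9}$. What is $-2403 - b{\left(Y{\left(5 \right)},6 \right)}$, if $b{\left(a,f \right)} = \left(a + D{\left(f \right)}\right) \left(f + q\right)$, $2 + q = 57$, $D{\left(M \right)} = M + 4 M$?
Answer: $- \frac{56676}{13} \approx -4359.7$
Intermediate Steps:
$D{\left(M \right)} = 5 M$
$q = 55$ ($q = -2 + 57 = 55$)
$Y{\left(m \right)} = \frac{27}{13}$ ($Y{\left(m \right)} = 2 + \frac{1}{4 + 9} = 2 + \frac{1}{13} = \frac{27}{13}$)
$b{\left(a,f \right)} = \left(55 + f\right) \left(a + 5 f\right)$ ($b{\left(a,f \right)} = \left(a + 5 f\right) \left(f + 55\right) = \left(a + 5 f\right) \left(55 + f\right) = \left(55 + f\right) \left(a + 5 f\right)$)
$-2403 - b{\left(Y{\left(5 \right)},6 \right)} = -2403 - \left(5 \cdot 6^{2} + 55 \cdot \frac{27}{13} + 275 \cdot 6 + \frac{27}{13} \cdot 6\right) = -2403 - \left(5 \cdot 36 + \frac{1485}{13} + 1650 + \frac{162}{13}\right) = -2403 - \left(180 + \frac{1485}{13} + 1650 + \frac{162}{13}\right) = -2403 - \frac{25437}{13} = - \frac{56676}{13}$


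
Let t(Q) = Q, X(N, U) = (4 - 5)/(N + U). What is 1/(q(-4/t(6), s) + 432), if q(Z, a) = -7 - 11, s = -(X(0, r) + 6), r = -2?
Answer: 1/414 ≈ 0.0024155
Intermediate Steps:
X(N, U) = -1/(N + U)
s = -13/2 (s = -(-1/(0 - 2) + 6) = -(-1/(-2) + 6) = -(-1*(-½) + 6) = -(½ + 6) = -1*13/2 = -13/2 ≈ -6.5000)
q(Z, a) = -18
1/(q(-4/t(6), s) + 432) = 1/(-18 + 432) = 1/414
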